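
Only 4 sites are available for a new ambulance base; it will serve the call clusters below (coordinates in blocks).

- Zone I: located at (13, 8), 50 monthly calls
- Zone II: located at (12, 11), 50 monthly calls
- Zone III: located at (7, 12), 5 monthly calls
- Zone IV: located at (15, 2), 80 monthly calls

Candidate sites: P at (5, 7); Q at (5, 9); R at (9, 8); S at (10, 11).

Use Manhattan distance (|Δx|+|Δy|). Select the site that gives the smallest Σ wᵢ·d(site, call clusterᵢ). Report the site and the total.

Total weighted distance at each candidate:
  P (5, 7): total = 2235
  Q (5, 9): total = 2285
  R (9, 8): total = 1490
  S (10, 11): total = 1540
Minimum is at R with total 1490 blocks.

R, total 1490 blocks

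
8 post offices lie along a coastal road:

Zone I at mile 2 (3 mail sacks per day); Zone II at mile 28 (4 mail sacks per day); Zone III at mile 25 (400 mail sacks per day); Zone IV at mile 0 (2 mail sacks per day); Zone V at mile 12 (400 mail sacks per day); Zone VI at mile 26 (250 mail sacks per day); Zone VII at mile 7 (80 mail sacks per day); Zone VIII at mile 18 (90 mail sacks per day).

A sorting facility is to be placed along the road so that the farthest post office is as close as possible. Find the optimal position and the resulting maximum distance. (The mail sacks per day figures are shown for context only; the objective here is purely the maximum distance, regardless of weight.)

location 14, max distance 14

The 1-center on a line is the midpoint of the two extreme points: leftmost at 0, rightmost at 28.
Optimal location = (0 + 28)/2 = 14; maximum distance = (28 − 0)/2 = 14.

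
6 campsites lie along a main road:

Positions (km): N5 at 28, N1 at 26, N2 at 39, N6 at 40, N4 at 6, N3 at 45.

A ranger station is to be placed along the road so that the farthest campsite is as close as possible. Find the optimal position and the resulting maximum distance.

location 25.5, max distance 19.5

The 1-center on a line is the midpoint of the two extreme points: leftmost at 6, rightmost at 45.
Optimal location = (6 + 45)/2 = 25.5; maximum distance = (45 − 6)/2 = 19.5.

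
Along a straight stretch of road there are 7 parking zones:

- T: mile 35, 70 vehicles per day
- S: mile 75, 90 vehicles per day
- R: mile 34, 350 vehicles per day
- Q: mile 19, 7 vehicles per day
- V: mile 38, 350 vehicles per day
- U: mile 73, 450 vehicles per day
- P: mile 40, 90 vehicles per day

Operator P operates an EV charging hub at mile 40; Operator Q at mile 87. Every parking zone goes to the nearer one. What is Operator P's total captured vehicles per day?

The indifferent point is the midpoint (40+87)/2 = 63.5; parking zones left of it (closer to Operator P at 40) go to Operator P, those right go to Operator Q.
  Q at 19 (w=7) → Operator P
  R at 34 (w=350) → Operator P
  T at 35 (w=70) → Operator P
  V at 38 (w=350) → Operator P
  P at 40 (w=90) → Operator P
  U at 73 (w=450) → Operator Q
  S at 75 (w=90) → Operator Q
Operator P captures 867; Operator Q captures 540.

867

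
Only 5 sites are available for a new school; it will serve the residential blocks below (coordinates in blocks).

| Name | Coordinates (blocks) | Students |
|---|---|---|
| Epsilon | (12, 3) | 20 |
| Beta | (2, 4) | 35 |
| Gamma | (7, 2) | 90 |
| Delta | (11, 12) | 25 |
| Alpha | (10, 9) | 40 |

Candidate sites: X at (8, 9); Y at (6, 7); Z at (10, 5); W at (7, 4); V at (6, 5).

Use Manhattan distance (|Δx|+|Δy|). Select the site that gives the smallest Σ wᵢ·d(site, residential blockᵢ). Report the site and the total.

Total weighted distance at each candidate:
  X (8, 9): total = 1535
  Y (6, 7): total = 1475
  Z (10, 5): total = 1295
  W (7, 4): total = 1095
  V (6, 5): total = 1315
Minimum is at W with total 1095 blocks.

W, total 1095 blocks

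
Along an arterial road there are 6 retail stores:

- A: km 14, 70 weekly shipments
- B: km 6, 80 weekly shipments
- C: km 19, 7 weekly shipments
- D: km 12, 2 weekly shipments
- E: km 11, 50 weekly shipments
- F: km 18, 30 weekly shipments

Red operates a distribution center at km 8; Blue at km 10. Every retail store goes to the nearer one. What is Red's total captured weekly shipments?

80

The indifferent point is the midpoint (8+10)/2 = 9; retail stores left of it (closer to Red at 8) go to Red, those right go to Blue.
  B at 6 (w=80) → Red
  E at 11 (w=50) → Blue
  D at 12 (w=2) → Blue
  A at 14 (w=70) → Blue
  F at 18 (w=30) → Blue
  C at 19 (w=7) → Blue
Red captures 80; Blue captures 159.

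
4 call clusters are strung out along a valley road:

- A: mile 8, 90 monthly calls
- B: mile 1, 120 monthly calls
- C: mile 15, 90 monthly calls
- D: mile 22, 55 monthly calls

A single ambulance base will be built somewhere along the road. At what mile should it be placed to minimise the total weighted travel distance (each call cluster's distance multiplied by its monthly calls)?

For a sum of weighted absolute distances on a line, the optimum is the weighted median (not the mean). Total weight W = 355; half-weight = 177.5.
Sort by position and accumulate weight:
  mile 1 (B, w=120) → cum 120
  mile 8 (A, w=90) → cum 210  ≥ 177.5 → median here
  mile 15 (C, w=90) → cum 300
  mile 22 (D, w=55) → cum 355
Optimal location: mile 8.

x = 8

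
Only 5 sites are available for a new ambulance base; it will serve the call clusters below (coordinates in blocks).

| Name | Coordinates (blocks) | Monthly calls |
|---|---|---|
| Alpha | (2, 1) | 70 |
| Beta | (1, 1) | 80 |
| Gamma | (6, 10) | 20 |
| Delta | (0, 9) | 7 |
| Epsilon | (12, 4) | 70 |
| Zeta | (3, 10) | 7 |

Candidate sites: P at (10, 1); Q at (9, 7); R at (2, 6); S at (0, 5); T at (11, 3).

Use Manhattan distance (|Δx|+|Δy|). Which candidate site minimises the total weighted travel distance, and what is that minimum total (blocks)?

R, total 1900 blocks

Total weighted distance at each candidate:
  P (10, 1): total = 2128
  Q (9, 7): total = 2710
  R (2, 6): total = 1900
  S (0, 5): total = 2034
  T (11, 3): total = 2334
Minimum is at R with total 1900 blocks.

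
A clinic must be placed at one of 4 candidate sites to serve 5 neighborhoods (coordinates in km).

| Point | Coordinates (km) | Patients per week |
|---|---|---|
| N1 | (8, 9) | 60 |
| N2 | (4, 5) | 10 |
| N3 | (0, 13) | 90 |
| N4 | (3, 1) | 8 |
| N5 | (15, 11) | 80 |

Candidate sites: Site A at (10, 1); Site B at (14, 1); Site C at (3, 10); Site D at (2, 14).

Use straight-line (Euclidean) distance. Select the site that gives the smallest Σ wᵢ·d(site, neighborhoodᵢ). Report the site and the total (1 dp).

Total weighted distance at each candidate:
  Site A (10, 1): total = 2923.2
  Site B (14, 1): total = 3259.2
  Site C (3, 10): total = 1774.1
  Site D (2, 14): total = 1933.7
Minimum is at Site C with total 1774.1 km.

Site C, total 1774.1 km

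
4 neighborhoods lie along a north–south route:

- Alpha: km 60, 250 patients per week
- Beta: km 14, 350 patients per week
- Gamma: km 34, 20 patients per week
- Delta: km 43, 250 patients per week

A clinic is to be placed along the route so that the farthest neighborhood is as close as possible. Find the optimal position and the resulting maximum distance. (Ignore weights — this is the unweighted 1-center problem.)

The 1-center on a line is the midpoint of the two extreme points: leftmost at 14, rightmost at 60.
Optimal location = (14 + 60)/2 = 37; maximum distance = (60 − 14)/2 = 23.

location 37, max distance 23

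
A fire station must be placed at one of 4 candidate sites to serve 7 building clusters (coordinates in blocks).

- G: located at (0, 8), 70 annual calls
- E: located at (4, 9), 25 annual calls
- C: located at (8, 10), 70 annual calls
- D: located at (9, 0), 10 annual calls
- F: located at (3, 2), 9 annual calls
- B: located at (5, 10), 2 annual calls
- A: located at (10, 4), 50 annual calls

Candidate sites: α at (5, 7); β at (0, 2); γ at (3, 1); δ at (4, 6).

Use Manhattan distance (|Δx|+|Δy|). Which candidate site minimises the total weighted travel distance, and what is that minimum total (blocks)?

α, total 1494 blocks

Total weighted distance at each candidate:
  α (5, 7): total = 1494
  β (0, 2): total = 2578
  γ (3, 1): total = 2506
  δ (4, 6): total = 1620
Minimum is at α with total 1494 blocks.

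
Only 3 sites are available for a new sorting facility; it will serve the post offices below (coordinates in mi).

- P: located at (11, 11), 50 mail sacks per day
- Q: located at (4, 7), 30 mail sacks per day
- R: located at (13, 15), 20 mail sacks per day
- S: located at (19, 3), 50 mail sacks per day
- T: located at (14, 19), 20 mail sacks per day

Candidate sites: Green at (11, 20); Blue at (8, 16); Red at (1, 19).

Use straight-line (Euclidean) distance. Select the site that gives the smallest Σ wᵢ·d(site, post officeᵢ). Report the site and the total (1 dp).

Blue, total 1674.6 mi

Total weighted distance at each candidate:
  Green (11, 20): total = 2003.3
  Blue (8, 16): total = 1674.6
  Red (1, 19): total = 2728.5
Minimum is at Blue with total 1674.6 mi.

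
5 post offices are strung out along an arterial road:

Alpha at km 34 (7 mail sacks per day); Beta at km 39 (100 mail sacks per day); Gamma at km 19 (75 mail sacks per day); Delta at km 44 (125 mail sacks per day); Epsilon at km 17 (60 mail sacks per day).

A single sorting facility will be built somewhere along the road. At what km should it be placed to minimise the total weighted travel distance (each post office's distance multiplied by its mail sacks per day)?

For a sum of weighted absolute distances on a line, the optimum is the weighted median (not the mean). Total weight W = 367; half-weight = 183.5.
Sort by position and accumulate weight:
  km 17 (Epsilon, w=60) → cum 60
  km 19 (Gamma, w=75) → cum 135
  km 34 (Alpha, w=7) → cum 142
  km 39 (Beta, w=100) → cum 242  ≥ 183.5 → median here
  km 44 (Delta, w=125) → cum 367
Optimal location: km 39.

x = 39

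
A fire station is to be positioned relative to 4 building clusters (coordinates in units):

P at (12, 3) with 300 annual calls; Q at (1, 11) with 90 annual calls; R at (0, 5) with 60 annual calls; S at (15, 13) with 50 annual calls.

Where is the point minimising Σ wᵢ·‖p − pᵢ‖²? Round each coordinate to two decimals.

(8.88, 5.68)

The minimiser of Σwᵢ‖p−pᵢ‖² is the weighted centroid p* = (Σwᵢpᵢ)/(Σwᵢ).
Σwᵢ = 500.
Σwᵢxᵢ = 300·12 + 90·1 + 60·0 + 50·15 = 4440.
Σwᵢyᵢ = 300·3 + 90·11 + 60·5 + 50·13 = 2840.
x* = 4440/500 = 8.88, y* = 2840/500 = 5.68.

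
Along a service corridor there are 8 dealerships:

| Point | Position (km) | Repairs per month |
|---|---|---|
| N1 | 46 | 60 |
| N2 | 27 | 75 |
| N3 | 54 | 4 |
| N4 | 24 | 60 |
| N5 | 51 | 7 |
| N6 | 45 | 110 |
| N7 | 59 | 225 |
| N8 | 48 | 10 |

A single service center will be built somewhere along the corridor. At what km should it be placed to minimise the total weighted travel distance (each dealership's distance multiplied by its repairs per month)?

For a sum of weighted absolute distances on a line, the optimum is the weighted median (not the mean). Total weight W = 551; half-weight = 275.5.
Sort by position and accumulate weight:
  km 24 (N4, w=60) → cum 60
  km 27 (N2, w=75) → cum 135
  km 45 (N6, w=110) → cum 245
  km 46 (N1, w=60) → cum 305  ≥ 275.5 → median here
  km 48 (N8, w=10) → cum 315
  km 51 (N5, w=7) → cum 322
  km 54 (N3, w=4) → cum 326
  km 59 (N7, w=225) → cum 551
Optimal location: km 46.

x = 46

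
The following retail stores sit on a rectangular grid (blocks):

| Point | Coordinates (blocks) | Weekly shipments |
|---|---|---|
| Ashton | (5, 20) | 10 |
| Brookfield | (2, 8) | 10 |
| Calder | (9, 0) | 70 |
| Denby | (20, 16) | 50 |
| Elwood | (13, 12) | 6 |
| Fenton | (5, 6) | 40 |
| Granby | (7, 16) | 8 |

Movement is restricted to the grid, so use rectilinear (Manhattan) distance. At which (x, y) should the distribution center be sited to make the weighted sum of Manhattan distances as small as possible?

Manhattan distance separates: Σwᵢ(|x−xᵢ|+|y−yᵢ|) = Σwᵢ|x−xᵢ| + Σwᵢ|y−yᵢ|, so x and y are optimised independently as 1-D weighted medians.
Total weight W = 194; half = 97.
x-coordinate, sorted with cumulative weight:
  x=2 (Brookfield, w=10) cum 10
  x=5 (Ashton, w=10) cum 20
  x=5 (Fenton, w=40) cum 60
  x=7 (Granby, w=8) cum 68
  x=9 (Calder, w=70) cum 138  ← median
  x=13 (Elwood, w=6) cum 144
  x=20 (Denby, w=50) cum 194
⇒ x* = 9
y-coordinate, sorted with cumulative weight:
  y=0 (Calder, w=70) cum 70
  y=6 (Fenton, w=40) cum 110  ← median
  y=8 (Brookfield, w=10) cum 120
  y=12 (Elwood, w=6) cum 126
  y=16 (Denby, w=50) cum 176
  y=16 (Granby, w=8) cum 184
  y=20 (Ashton, w=10) cum 194
⇒ y* = 6

(9, 6)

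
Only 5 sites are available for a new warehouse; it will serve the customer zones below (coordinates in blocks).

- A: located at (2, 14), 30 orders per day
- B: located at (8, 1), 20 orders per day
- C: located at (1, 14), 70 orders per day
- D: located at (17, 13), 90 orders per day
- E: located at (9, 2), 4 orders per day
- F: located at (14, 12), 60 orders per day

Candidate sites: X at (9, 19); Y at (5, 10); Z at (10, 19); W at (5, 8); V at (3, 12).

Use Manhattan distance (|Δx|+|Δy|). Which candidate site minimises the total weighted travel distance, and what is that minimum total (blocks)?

Total weighted distance at each candidate:
  X (9, 19): total = 3698
  Y (5, 10): total = 3068
  Z (10, 19): total = 3672
  W (5, 8): total = 3520
  V (3, 12): total = 2764
Minimum is at V with total 2764 blocks.

V, total 2764 blocks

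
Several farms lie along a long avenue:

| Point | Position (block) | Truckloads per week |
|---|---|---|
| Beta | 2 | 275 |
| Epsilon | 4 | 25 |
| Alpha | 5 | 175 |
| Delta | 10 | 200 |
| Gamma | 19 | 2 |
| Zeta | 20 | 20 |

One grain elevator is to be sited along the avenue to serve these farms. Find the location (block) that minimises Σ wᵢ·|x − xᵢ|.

For a sum of weighted absolute distances on a line, the optimum is the weighted median (not the mean). Total weight W = 697; half-weight = 348.5.
Sort by position and accumulate weight:
  block 2 (Beta, w=275) → cum 275
  block 4 (Epsilon, w=25) → cum 300
  block 5 (Alpha, w=175) → cum 475  ≥ 348.5 → median here
  block 10 (Delta, w=200) → cum 675
  block 19 (Gamma, w=2) → cum 677
  block 20 (Zeta, w=20) → cum 697
Optimal location: block 5.

x = 5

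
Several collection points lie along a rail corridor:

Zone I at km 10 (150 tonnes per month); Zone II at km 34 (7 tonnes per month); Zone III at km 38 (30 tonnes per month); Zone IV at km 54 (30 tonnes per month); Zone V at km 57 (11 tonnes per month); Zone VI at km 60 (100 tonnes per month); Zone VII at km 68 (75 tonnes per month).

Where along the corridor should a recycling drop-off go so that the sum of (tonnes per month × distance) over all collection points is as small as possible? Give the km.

For a sum of weighted absolute distances on a line, the optimum is the weighted median (not the mean). Total weight W = 403; half-weight = 201.5.
Sort by position and accumulate weight:
  km 10 (Zone I, w=150) → cum 150
  km 34 (Zone II, w=7) → cum 157
  km 38 (Zone III, w=30) → cum 187
  km 54 (Zone IV, w=30) → cum 217  ≥ 201.5 → median here
  km 57 (Zone V, w=11) → cum 228
  km 60 (Zone VI, w=100) → cum 328
  km 68 (Zone VII, w=75) → cum 403
Optimal location: km 54.

x = 54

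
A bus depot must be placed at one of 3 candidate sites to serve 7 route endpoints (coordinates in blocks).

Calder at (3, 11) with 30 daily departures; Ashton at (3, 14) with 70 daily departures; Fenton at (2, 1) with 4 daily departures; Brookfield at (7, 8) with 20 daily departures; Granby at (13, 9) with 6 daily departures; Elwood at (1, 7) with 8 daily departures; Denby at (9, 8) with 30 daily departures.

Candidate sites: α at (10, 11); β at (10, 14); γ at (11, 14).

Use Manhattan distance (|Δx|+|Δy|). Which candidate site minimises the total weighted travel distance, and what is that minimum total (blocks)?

Total weighted distance at each candidate:
  α (10, 11): total = 1356
  β (10, 14): total = 1440
  γ (11, 14): total = 1596
Minimum is at α with total 1356 blocks.

α, total 1356 blocks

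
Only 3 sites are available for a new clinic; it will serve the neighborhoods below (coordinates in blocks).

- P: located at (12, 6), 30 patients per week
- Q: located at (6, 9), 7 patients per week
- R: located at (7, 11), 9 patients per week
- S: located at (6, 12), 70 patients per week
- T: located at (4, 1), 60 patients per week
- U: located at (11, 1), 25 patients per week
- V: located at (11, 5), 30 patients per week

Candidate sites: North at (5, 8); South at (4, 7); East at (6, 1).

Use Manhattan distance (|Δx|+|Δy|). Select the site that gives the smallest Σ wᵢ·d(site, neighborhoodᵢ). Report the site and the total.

Total weighted distance at each candidate:
  North (5, 8): total = 1754
  South (4, 7): total = 1806
  East (6, 1): total = 1770
Minimum is at North with total 1754 blocks.

North, total 1754 blocks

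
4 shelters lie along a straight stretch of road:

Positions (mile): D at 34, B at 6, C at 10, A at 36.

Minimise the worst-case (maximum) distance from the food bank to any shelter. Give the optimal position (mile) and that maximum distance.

location 21, max distance 15

The 1-center on a line is the midpoint of the two extreme points: leftmost at 6, rightmost at 36.
Optimal location = (6 + 36)/2 = 21; maximum distance = (36 − 6)/2 = 15.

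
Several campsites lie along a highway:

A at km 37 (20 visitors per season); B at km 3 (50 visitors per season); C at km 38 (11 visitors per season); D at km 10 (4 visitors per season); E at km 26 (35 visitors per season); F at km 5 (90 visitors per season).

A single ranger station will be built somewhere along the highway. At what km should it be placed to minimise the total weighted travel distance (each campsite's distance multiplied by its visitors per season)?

For a sum of weighted absolute distances on a line, the optimum is the weighted median (not the mean). Total weight W = 210; half-weight = 105.
Sort by position and accumulate weight:
  km 3 (B, w=50) → cum 50
  km 5 (F, w=90) → cum 140  ≥ 105 → median here
  km 10 (D, w=4) → cum 144
  km 26 (E, w=35) → cum 179
  km 37 (A, w=20) → cum 199
  km 38 (C, w=11) → cum 210
Optimal location: km 5.

x = 5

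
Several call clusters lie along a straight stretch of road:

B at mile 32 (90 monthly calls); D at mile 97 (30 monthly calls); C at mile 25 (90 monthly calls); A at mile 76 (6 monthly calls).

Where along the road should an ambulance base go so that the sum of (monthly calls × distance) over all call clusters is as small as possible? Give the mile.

For a sum of weighted absolute distances on a line, the optimum is the weighted median (not the mean). Total weight W = 216; half-weight = 108.
Sort by position and accumulate weight:
  mile 25 (C, w=90) → cum 90
  mile 32 (B, w=90) → cum 180  ≥ 108 → median here
  mile 76 (A, w=6) → cum 186
  mile 97 (D, w=30) → cum 216
Optimal location: mile 32.

x = 32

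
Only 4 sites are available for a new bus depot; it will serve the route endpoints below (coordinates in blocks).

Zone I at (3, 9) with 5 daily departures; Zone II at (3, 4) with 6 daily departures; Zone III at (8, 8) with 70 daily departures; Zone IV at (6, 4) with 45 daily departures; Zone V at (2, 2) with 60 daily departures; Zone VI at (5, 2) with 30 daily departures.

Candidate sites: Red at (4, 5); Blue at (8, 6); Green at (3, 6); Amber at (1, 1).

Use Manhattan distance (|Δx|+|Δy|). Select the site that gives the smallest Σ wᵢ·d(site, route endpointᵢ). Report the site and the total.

Total weighted distance at each candidate:
  Red (4, 5): total = 1082
  Blue (8, 6): total = 1212
  Green (3, 6): total = 1222
  Amber (1, 1): total = 1690
Minimum is at Red with total 1082 blocks.

Red, total 1082 blocks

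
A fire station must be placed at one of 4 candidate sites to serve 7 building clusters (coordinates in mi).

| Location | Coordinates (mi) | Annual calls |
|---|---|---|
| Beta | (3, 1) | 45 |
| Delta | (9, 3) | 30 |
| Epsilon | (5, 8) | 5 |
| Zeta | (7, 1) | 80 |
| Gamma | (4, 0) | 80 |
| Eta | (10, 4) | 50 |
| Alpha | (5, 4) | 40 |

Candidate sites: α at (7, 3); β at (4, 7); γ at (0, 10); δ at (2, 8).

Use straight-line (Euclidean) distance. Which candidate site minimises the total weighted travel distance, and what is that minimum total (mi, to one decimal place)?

Total weighted distance at each candidate:
  α (7, 3): total = 1035.1
  β (4, 7): total = 2031.4
  γ (0, 10): total = 3465.2
  δ (2, 8): total = 2586.4
Minimum is at α with total 1035.1 mi.

α, total 1035.1 mi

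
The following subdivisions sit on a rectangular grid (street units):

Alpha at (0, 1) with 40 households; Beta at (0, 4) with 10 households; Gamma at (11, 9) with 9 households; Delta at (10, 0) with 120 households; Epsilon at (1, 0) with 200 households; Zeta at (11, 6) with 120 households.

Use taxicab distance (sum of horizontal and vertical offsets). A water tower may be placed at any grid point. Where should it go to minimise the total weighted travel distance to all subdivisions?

Manhattan distance separates: Σwᵢ(|x−xᵢ|+|y−yᵢ|) = Σwᵢ|x−xᵢ| + Σwᵢ|y−yᵢ|, so x and y are optimised independently as 1-D weighted medians.
Total weight W = 499; half = 249.5.
x-coordinate, sorted with cumulative weight:
  x=0 (Alpha, w=40) cum 40
  x=0 (Beta, w=10) cum 50
  x=1 (Epsilon, w=200) cum 250  ← median
  x=10 (Delta, w=120) cum 370
  x=11 (Gamma, w=9) cum 379
  x=11 (Zeta, w=120) cum 499
⇒ x* = 1
y-coordinate, sorted with cumulative weight:
  y=0 (Delta, w=120) cum 120
  y=0 (Epsilon, w=200) cum 320  ← median
  y=1 (Alpha, w=40) cum 360
  y=4 (Beta, w=10) cum 370
  y=6 (Zeta, w=120) cum 490
  y=9 (Gamma, w=9) cum 499
⇒ y* = 0

(1, 0)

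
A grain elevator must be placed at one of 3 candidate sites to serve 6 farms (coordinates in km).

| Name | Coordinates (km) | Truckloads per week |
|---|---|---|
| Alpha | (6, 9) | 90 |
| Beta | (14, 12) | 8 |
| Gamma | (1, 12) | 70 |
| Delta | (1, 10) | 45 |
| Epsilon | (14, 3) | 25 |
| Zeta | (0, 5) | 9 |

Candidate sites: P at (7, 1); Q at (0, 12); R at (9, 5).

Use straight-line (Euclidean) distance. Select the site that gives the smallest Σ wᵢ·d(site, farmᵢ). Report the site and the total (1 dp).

Total weighted distance at each candidate:
  P (7, 1): total = 2448.3
  Q (0, 12): total = 1365.4
  R (9, 5): total = 1903.1
Minimum is at Q with total 1365.4 km.

Q, total 1365.4 km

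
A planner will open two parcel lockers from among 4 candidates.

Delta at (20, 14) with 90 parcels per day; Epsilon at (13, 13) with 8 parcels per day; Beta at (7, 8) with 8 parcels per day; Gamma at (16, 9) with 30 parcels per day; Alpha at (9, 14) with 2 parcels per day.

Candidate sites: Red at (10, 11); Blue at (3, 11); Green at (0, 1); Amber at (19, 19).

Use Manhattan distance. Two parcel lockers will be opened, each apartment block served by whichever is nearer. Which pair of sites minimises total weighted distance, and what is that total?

{Red, Amber}, total 876

Evaluate every pair (each demand assigned to the nearer of the two):
  {Red, Amber}: total = 876
  {Blue, Amber}: total = 1100
  {Green, Amber}: total = 1168
  {Red, Blue}: total = 1506
  {Red, Green}: total = 1506
  {Blue, Green}: total = 2420
Best pair: {Red, Amber} with total 876.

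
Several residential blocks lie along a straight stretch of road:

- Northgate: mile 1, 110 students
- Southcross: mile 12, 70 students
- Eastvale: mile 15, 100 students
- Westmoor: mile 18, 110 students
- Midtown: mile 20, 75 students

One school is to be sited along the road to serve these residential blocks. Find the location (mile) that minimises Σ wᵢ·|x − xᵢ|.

For a sum of weighted absolute distances on a line, the optimum is the weighted median (not the mean). Total weight W = 465; half-weight = 232.5.
Sort by position and accumulate weight:
  mile 1 (Northgate, w=110) → cum 110
  mile 12 (Southcross, w=70) → cum 180
  mile 15 (Eastvale, w=100) → cum 280  ≥ 232.5 → median here
  mile 18 (Westmoor, w=110) → cum 390
  mile 20 (Midtown, w=75) → cum 465
Optimal location: mile 15.

x = 15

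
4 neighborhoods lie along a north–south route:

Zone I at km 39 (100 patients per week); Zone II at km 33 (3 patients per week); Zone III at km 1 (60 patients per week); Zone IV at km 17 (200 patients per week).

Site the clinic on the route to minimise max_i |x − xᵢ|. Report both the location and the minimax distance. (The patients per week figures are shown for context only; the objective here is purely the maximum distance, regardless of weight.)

location 20, max distance 19

The 1-center on a line is the midpoint of the two extreme points: leftmost at 1, rightmost at 39.
Optimal location = (1 + 39)/2 = 20; maximum distance = (39 − 1)/2 = 19.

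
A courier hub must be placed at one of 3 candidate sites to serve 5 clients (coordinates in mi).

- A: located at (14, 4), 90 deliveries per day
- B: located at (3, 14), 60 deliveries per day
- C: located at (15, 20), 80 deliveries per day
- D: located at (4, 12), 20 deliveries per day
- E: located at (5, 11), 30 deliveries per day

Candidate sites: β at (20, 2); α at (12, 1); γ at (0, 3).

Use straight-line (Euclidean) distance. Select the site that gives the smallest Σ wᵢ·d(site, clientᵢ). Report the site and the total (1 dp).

α, total 3450.2 mi

Total weighted distance at each candidate:
  β (20, 2): total = 4214.4
  α (12, 1): total = 3450.2
  γ (0, 3): total = 4241.0
Minimum is at α with total 3450.2 mi.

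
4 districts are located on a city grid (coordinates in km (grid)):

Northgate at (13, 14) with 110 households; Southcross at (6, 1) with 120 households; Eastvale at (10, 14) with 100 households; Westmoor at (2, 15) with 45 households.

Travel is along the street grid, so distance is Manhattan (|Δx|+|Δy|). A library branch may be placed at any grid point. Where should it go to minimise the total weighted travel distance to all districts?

Manhattan distance separates: Σwᵢ(|x−xᵢ|+|y−yᵢ|) = Σwᵢ|x−xᵢ| + Σwᵢ|y−yᵢ|, so x and y are optimised independently as 1-D weighted medians.
Total weight W = 375; half = 187.5.
x-coordinate, sorted with cumulative weight:
  x=2 (Westmoor, w=45) cum 45
  x=6 (Southcross, w=120) cum 165
  x=10 (Eastvale, w=100) cum 265  ← median
  x=13 (Northgate, w=110) cum 375
⇒ x* = 10
y-coordinate, sorted with cumulative weight:
  y=1 (Southcross, w=120) cum 120
  y=14 (Northgate, w=110) cum 230  ← median
  y=14 (Eastvale, w=100) cum 330
  y=15 (Westmoor, w=45) cum 375
⇒ y* = 14

(10, 14)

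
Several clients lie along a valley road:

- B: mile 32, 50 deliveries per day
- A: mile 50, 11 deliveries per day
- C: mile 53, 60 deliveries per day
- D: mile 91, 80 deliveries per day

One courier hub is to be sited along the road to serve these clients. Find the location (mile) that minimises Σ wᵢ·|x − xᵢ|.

x = 53

For a sum of weighted absolute distances on a line, the optimum is the weighted median (not the mean). Total weight W = 201; half-weight = 100.5.
Sort by position and accumulate weight:
  mile 32 (B, w=50) → cum 50
  mile 50 (A, w=11) → cum 61
  mile 53 (C, w=60) → cum 121  ≥ 100.5 → median here
  mile 91 (D, w=80) → cum 201
Optimal location: mile 53.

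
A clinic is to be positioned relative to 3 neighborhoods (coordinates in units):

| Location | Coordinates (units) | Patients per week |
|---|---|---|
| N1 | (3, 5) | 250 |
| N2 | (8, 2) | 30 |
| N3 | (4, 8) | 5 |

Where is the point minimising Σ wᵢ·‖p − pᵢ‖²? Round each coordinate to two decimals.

(3.54, 4.74)

The minimiser of Σwᵢ‖p−pᵢ‖² is the weighted centroid p* = (Σwᵢpᵢ)/(Σwᵢ).
Σwᵢ = 285.
Σwᵢxᵢ = 250·3 + 30·8 + 5·4 = 1010.
Σwᵢyᵢ = 250·5 + 30·2 + 5·8 = 1350.
x* = 1010/285 = 3.54, y* = 1350/285 = 4.74.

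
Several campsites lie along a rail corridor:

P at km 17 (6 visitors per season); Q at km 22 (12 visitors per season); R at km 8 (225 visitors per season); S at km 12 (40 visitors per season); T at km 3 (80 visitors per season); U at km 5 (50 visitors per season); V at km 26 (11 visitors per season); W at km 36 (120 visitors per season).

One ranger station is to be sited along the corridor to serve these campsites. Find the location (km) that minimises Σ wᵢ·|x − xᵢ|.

For a sum of weighted absolute distances on a line, the optimum is the weighted median (not the mean). Total weight W = 544; half-weight = 272.
Sort by position and accumulate weight:
  km 3 (T, w=80) → cum 80
  km 5 (U, w=50) → cum 130
  km 8 (R, w=225) → cum 355  ≥ 272 → median here
  km 12 (S, w=40) → cum 395
  km 17 (P, w=6) → cum 401
  km 22 (Q, w=12) → cum 413
  km 26 (V, w=11) → cum 424
  km 36 (W, w=120) → cum 544
Optimal location: km 8.

x = 8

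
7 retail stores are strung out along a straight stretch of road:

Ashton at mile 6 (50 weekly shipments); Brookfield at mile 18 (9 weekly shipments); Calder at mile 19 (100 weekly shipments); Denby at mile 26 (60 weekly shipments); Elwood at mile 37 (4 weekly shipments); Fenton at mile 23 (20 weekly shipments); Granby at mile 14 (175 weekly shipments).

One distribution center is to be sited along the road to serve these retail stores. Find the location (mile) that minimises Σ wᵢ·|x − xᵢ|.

x = 14

For a sum of weighted absolute distances on a line, the optimum is the weighted median (not the mean). Total weight W = 418; half-weight = 209.
Sort by position and accumulate weight:
  mile 6 (Ashton, w=50) → cum 50
  mile 14 (Granby, w=175) → cum 225  ≥ 209 → median here
  mile 18 (Brookfield, w=9) → cum 234
  mile 19 (Calder, w=100) → cum 334
  mile 23 (Fenton, w=20) → cum 354
  mile 26 (Denby, w=60) → cum 414
  mile 37 (Elwood, w=4) → cum 418
Optimal location: mile 14.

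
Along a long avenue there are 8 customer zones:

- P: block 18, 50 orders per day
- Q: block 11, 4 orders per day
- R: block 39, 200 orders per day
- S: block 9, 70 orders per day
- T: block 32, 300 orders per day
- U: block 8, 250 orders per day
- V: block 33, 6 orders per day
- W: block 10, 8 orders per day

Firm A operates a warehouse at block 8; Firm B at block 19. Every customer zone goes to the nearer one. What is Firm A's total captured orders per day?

The indifferent point is the midpoint (8+19)/2 = 13.5; customer zones left of it (closer to Firm A at 8) go to Firm A, those right go to Firm B.
  U at 8 (w=250) → Firm A
  S at 9 (w=70) → Firm A
  W at 10 (w=8) → Firm A
  Q at 11 (w=4) → Firm A
  P at 18 (w=50) → Firm B
  T at 32 (w=300) → Firm B
  V at 33 (w=6) → Firm B
  R at 39 (w=200) → Firm B
Firm A captures 332; Firm B captures 556.

332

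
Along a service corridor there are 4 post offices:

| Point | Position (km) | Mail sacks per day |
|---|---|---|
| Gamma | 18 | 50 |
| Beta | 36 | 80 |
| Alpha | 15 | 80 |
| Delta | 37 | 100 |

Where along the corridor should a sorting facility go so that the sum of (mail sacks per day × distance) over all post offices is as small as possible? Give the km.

x = 36

For a sum of weighted absolute distances on a line, the optimum is the weighted median (not the mean). Total weight W = 310; half-weight = 155.
Sort by position and accumulate weight:
  km 15 (Alpha, w=80) → cum 80
  km 18 (Gamma, w=50) → cum 130
  km 36 (Beta, w=80) → cum 210  ≥ 155 → median here
  km 37 (Delta, w=100) → cum 310
Optimal location: km 36.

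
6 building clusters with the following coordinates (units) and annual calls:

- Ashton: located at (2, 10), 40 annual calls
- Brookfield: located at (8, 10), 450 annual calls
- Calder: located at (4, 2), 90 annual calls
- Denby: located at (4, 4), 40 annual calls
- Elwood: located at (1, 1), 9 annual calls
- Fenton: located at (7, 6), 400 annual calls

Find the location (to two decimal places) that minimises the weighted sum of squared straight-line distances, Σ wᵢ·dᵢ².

The minimiser of Σwᵢ‖p−pᵢ‖² is the weighted centroid p* = (Σwᵢpᵢ)/(Σwᵢ).
Σwᵢ = 1029.
Σwᵢxᵢ = 40·2 + 450·8 + 90·4 + 40·4 + 9·1 + 400·7 = 7009.
Σwᵢyᵢ = 40·10 + 450·10 + 90·2 + 40·4 + 9·1 + 400·6 = 7649.
x* = 7009/1029 = 6.81, y* = 7649/1029 = 7.43.

(6.81, 7.43)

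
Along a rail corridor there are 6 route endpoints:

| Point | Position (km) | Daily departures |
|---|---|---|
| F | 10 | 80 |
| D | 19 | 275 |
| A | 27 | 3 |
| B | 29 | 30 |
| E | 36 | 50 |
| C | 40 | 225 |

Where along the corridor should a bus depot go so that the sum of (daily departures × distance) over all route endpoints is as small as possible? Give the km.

For a sum of weighted absolute distances on a line, the optimum is the weighted median (not the mean). Total weight W = 663; half-weight = 331.5.
Sort by position and accumulate weight:
  km 10 (F, w=80) → cum 80
  km 19 (D, w=275) → cum 355  ≥ 331.5 → median here
  km 27 (A, w=3) → cum 358
  km 29 (B, w=30) → cum 388
  km 36 (E, w=50) → cum 438
  km 40 (C, w=225) → cum 663
Optimal location: km 19.

x = 19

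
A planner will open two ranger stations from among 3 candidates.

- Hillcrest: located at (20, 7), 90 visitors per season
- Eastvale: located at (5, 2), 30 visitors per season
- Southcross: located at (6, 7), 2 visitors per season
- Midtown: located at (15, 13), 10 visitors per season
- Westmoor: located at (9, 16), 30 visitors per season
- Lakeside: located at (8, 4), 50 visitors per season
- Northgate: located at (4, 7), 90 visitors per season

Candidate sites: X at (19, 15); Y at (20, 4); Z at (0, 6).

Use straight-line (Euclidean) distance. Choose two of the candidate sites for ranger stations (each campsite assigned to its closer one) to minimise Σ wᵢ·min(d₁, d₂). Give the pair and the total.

{Y, Z}, total 1764.2

Evaluate every pair (each demand assigned to the nearer of the two):
  {Y, Z}: total = 1764.2
  {X, Z}: total = 2059.5
  {X, Y}: total = 3163.9
Best pair: {Y, Z} with total 1764.2.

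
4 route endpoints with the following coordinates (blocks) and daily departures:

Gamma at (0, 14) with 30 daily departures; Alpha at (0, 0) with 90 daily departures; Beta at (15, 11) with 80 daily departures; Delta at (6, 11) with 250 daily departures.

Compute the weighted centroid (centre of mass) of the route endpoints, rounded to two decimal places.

The minimiser of Σwᵢ‖p−pᵢ‖² is the weighted centroid p* = (Σwᵢpᵢ)/(Σwᵢ).
Σwᵢ = 450.
Σwᵢxᵢ = 30·0 + 90·0 + 80·15 + 250·6 = 2700.
Σwᵢyᵢ = 30·14 + 90·0 + 80·11 + 250·11 = 4050.
x* = 2700/450 = 6.00, y* = 4050/450 = 9.00.

(6.00, 9.00)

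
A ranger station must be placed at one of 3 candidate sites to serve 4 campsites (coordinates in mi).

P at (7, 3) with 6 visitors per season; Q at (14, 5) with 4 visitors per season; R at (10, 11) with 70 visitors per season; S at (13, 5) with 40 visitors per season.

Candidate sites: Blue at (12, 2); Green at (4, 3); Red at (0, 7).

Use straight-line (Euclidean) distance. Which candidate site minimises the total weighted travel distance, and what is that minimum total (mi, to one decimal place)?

Total weighted distance at each candidate:
  Blue (12, 2): total = 816.9
  Green (4, 3): total = 1127.6
  Red (0, 7): total = 1385.0
Minimum is at Blue with total 816.9 mi.

Blue, total 816.9 mi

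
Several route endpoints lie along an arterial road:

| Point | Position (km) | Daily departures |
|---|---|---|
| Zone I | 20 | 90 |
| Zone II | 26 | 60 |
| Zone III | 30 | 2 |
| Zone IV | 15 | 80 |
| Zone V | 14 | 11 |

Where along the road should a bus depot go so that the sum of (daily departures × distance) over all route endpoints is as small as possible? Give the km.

x = 20

For a sum of weighted absolute distances on a line, the optimum is the weighted median (not the mean). Total weight W = 243; half-weight = 121.5.
Sort by position and accumulate weight:
  km 14 (Zone V, w=11) → cum 11
  km 15 (Zone IV, w=80) → cum 91
  km 20 (Zone I, w=90) → cum 181  ≥ 121.5 → median here
  km 26 (Zone II, w=60) → cum 241
  km 30 (Zone III, w=2) → cum 243
Optimal location: km 20.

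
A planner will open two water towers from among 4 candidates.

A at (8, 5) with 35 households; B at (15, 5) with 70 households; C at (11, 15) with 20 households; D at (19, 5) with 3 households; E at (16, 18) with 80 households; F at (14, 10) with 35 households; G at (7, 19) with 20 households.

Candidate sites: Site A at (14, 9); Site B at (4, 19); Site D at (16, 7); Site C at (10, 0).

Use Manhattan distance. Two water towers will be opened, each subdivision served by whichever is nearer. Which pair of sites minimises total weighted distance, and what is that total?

{Site A, Site B}, total 1882

Evaluate every pair (each demand assigned to the nearer of the two):
  {Site A, Site B}: total = 1882
  {Site B, Site D}: total = 1910
  {Site A, Site D}: total = 2010
  {Site A, Site C}: total = 2057
  {Site D, Site C}: total = 2205
  {Site B, Site C}: total = 2797
Best pair: {Site A, Site B} with total 1882.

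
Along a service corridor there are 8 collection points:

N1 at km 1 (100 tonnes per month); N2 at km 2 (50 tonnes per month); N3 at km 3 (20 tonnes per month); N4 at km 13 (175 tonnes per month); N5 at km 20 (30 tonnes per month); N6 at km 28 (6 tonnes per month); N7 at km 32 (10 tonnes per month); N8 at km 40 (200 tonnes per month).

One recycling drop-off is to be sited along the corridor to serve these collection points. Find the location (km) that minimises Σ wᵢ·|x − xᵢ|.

For a sum of weighted absolute distances on a line, the optimum is the weighted median (not the mean). Total weight W = 591; half-weight = 295.5.
Sort by position and accumulate weight:
  km 1 (N1, w=100) → cum 100
  km 2 (N2, w=50) → cum 150
  km 3 (N3, w=20) → cum 170
  km 13 (N4, w=175) → cum 345  ≥ 295.5 → median here
  km 20 (N5, w=30) → cum 375
  km 28 (N6, w=6) → cum 381
  km 32 (N7, w=10) → cum 391
  km 40 (N8, w=200) → cum 591
Optimal location: km 13.

x = 13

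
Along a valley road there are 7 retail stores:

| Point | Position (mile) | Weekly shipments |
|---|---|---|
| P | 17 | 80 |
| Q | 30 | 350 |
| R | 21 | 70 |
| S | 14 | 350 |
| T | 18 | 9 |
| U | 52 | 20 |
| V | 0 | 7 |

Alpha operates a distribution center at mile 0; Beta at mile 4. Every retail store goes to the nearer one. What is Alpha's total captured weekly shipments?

7

The indifferent point is the midpoint (0+4)/2 = 2; retail stores left of it (closer to Alpha at 0) go to Alpha, those right go to Beta.
  V at 0 (w=7) → Alpha
  S at 14 (w=350) → Beta
  P at 17 (w=80) → Beta
  T at 18 (w=9) → Beta
  R at 21 (w=70) → Beta
  Q at 30 (w=350) → Beta
  U at 52 (w=20) → Beta
Alpha captures 7; Beta captures 879.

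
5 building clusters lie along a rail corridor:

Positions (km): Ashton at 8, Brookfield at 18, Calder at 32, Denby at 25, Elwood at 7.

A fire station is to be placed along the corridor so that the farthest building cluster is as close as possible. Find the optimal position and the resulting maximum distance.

location 19.5, max distance 12.5

The 1-center on a line is the midpoint of the two extreme points: leftmost at 7, rightmost at 32.
Optimal location = (7 + 32)/2 = 19.5; maximum distance = (32 − 7)/2 = 12.5.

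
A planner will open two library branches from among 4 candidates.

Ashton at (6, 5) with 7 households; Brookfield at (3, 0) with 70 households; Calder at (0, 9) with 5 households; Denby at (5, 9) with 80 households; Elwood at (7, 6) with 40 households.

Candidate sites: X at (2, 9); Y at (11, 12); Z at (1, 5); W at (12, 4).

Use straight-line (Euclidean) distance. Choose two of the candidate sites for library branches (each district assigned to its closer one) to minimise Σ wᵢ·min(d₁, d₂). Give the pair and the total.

Evaluate every pair (each demand assigned to the nearer of the two):
  {X, Z}: total = 895.2
  {Z, W}: total = 1100.5
  {Y, Z}: total = 1128.4
  {X, W}: total = 1138.9
  {X, Y}: total = 1156.7
  {Y, W}: total = 1541.1
Best pair: {X, Z} with total 895.2.

{X, Z}, total 895.2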